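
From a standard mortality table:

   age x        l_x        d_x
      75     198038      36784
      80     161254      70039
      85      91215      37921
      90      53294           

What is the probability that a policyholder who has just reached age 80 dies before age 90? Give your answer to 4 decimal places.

P(die before 90 | alive at 80) = 1 − l_90/l_80 = 1 − 53294/161254 = (107960)/161254 = 0.669503.

0.6695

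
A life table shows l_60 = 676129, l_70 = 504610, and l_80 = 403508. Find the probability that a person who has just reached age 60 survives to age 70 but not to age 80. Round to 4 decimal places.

0.1495

We want 10|10q60 = (l_70 − l_80)/l_60.
This is the probability of reaching 70 but not 80, conditional on being alive at 60: (l_70 − l_80) / l_60.
= (504610 − 403508) / 676129 = 101102 / 676129 = 0.149531.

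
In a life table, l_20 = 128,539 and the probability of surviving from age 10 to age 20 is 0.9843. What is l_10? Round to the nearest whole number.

130589

l_10 = l_20 / p = 128,539 / 0.9843 = 130589.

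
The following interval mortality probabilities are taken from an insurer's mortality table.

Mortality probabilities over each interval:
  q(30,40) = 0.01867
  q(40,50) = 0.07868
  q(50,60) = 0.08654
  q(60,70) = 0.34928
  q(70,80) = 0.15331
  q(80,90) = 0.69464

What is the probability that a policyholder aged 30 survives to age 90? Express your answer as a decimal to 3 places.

0.139

Survival from 30 to 90 is the product of surviving each interval: (1 − 0.01867) × (1 − 0.07868) × (1 − 0.08654) × (1 − 0.34928) × (1 − 0.15331) × (1 − 0.69464).
= 0.98133 × 0.92132 × 0.91346 × 0.65072 × 0.84669 × 0.30536 = 0.138946.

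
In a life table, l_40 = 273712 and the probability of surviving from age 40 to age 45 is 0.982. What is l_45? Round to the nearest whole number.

268785

l_45 = l_40 × p = 273712 × 0.982 = 268785.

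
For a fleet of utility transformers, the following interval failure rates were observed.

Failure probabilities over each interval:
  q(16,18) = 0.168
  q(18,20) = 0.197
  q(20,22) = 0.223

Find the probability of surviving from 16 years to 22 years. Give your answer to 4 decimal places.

Chaining the interval survival probabilities: (1 − 0.168) × (1 − 0.197) × (1 − 0.223).
= 0.832 × 0.803 × 0.777 = 0.519111.

0.5191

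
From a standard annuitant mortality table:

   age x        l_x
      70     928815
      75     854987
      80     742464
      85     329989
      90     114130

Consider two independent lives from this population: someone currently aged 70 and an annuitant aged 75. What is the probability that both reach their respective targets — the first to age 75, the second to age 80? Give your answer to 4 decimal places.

p₁ = l_75/l_70 = 854987/928815 = 0.920514; p₂ = l_80/l_75 = 742464/854987 = 0.868392.
P(both) = p₁ × p₂ = 0.920514 × 0.868392 = 0.799367.

0.7994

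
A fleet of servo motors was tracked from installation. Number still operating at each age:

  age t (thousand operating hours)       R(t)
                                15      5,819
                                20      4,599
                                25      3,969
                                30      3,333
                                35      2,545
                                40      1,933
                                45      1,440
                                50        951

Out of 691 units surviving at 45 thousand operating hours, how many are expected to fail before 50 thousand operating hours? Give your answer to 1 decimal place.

234.7

The relevant probability is 1 − 951/1,440 = 0.339583.
Expected number = 691 × 0.339583 = 234.7.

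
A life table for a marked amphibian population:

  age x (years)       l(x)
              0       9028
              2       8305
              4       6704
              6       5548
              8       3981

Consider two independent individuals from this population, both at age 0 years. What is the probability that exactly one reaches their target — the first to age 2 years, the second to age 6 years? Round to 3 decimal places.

0.404

p₁ = l(2)/l(0) = 8305/9028 = 0.919916; p₂ = l(6)/l(0) = 5548/9028 = 0.614533.
P(exactly one) = p₁(1−p₂) + (1−p₁)p₂ = 0.354597 + 0.049214 = 0.403812.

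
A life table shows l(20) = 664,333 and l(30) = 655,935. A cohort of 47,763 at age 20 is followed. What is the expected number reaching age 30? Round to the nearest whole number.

47159

The relevant probability is 655,935/664,333 = 0.987359.
Expected number = 47,763 × 0.987359 = 47159.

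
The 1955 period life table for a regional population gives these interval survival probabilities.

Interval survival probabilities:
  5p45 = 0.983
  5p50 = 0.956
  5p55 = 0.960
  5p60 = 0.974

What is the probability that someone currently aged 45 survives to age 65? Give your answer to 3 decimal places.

Chaining the interval survival probabilities: 0.983 × 0.956 × 0.960 × 0.974.
= 0.878702.

0.879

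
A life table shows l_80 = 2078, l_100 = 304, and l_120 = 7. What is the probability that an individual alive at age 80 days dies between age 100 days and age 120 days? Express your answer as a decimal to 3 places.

This is the probability of reaching 100 but not 120, conditional on being alive at 80: (l_100 − l_120) / l_80.
= (304 − 7) / 2078 = 297 / 2078 = 0.142926.

0.143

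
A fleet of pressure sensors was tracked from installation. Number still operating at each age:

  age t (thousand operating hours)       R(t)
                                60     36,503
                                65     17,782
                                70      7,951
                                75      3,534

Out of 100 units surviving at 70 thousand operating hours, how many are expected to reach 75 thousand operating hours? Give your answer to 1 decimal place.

44.4

The relevant probability is 3,534/7,951 = 0.444472.
Expected number = 100 × 0.444472 = 44.4.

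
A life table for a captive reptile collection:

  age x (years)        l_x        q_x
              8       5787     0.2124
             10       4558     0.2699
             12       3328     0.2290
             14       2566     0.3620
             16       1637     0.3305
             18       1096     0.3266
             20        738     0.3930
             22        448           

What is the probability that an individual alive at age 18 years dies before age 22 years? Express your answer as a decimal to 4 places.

0.5912

P(die before 22 | alive at 18) = 1 − l_22/l_18 = 1 − 448/1096 = (648)/1096 = 0.591241.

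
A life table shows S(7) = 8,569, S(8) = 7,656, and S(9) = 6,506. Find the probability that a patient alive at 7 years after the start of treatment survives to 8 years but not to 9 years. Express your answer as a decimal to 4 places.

0.1342

This is the probability of reaching 8 but not 9, conditional on being alive at 7: (S(8) − S(9)) / S(7).
= (7,656 − 6,506) / 8,569 = 1,150 / 8,569 = 0.134205.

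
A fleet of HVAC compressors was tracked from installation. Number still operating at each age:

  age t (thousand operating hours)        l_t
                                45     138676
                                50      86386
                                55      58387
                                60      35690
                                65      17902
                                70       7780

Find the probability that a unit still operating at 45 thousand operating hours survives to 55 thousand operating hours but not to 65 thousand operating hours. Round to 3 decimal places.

This is the probability of reaching 55 but not 65, conditional on being operational at 45: (l_55 − l_65) / l_45.
= (58387 − 17902) / 138676 = 40485 / 138676 = 0.291939.

0.292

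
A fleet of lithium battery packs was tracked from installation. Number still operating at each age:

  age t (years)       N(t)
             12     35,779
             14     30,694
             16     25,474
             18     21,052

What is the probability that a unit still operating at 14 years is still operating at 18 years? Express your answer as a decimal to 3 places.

The conditional survival probability is N(18)/N(14) = 21,052/30,694 = 0.685867.

0.686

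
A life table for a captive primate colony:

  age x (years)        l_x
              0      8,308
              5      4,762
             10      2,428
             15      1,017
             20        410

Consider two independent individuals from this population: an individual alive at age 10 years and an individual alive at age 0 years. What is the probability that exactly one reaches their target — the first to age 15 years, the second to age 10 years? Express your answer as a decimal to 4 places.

0.4663

p₁ = l_15/l_10 = 1,017/2,428 = 0.418863; p₂ = l_10/l_0 = 2,428/8,308 = 0.292248.
P(exactly one) = p₁(1−p₂) + (1−p₁)p₂ = 0.296451 + 0.169836 = 0.466287.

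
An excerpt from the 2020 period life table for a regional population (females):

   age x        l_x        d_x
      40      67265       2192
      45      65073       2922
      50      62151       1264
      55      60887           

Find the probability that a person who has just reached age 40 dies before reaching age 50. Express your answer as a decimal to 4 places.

0.0760

P(die before 50 | alive at 40) = 1 − l_50/l_40 = 1 − 62151/67265 = (5114)/67265 = 0.076028.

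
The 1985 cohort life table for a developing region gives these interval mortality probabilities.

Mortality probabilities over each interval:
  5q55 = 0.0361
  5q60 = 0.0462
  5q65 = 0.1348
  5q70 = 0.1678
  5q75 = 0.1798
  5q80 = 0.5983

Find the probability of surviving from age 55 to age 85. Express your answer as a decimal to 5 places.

0.21810

Survival from 55 to 85 is the product of surviving each interval: (1 − 0.0361) × (1 − 0.0462) × (1 − 0.1348) × (1 − 0.1678) × (1 − 0.1798) × (1 − 0.5983).
= 0.9639 × 0.9538 × 0.8652 × 0.8322 × 0.8202 × 0.4017 = 0.218100.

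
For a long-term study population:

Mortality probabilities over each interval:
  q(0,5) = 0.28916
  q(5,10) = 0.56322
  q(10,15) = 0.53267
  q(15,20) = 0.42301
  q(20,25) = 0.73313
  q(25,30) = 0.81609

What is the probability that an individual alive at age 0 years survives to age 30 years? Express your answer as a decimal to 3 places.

0.004

Survival from 0 to 30 is the product of surviving each interval: (1 − 0.28916) × (1 − 0.56322) × (1 − 0.53267) × (1 − 0.42301) × (1 − 0.73313) × (1 − 0.81609).
= 0.71084 × 0.43678 × 0.46733 × 0.57699 × 0.26687 × 0.18391 = 0.004109.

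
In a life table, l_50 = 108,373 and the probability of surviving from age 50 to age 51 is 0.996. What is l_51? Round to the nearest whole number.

l_51 = l_50 × p = 108,373 × 0.996 = 107940.

107940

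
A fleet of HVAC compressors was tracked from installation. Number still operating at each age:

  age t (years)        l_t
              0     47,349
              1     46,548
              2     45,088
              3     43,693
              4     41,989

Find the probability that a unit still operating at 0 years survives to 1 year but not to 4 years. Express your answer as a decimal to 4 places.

0.0963

This is the probability of reaching 1 but not 4, conditional on being operational at 0: (l_1 − l_4) / l_0.
= (46,548 − 41,989) / 47,349 = 4,559 / 47,349 = 0.096285.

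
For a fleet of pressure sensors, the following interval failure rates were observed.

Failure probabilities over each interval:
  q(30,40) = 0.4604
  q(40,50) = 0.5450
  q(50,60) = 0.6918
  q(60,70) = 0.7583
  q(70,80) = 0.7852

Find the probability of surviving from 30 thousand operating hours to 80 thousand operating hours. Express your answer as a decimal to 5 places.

P(survive 30→80) = (1 − 0.4604) × (1 − 0.5450) × (1 − 0.6918) × (1 − 0.7583) × (1 − 0.7852).
= 0.5396 × 0.4550 × 0.3082 × 0.2417 × 0.2148 = 0.003929.

0.00393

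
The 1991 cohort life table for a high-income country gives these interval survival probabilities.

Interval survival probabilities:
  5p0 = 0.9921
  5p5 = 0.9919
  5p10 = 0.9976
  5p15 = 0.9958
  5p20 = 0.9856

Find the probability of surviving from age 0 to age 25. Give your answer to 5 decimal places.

0.96350

Chaining the interval survival probabilities: 0.9921 × 0.9919 × 0.9976 × 0.9958 × 0.9856.
= 0.963502.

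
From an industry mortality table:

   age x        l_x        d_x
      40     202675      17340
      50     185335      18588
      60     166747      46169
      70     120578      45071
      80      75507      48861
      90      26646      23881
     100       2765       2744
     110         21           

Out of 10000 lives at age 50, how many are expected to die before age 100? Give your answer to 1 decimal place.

The relevant probability is 1 − 2765/185335 = 0.985081.
Expected number = 10000 × 0.985081 = 9850.8.

9850.8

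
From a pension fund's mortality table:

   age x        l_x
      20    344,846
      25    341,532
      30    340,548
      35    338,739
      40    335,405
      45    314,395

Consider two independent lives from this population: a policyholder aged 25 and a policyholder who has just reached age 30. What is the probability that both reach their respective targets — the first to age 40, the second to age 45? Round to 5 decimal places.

p₁ = l_40/l_25 = 335,405/341,532 = 0.982060; p₂ = l_45/l_30 = 314,395/340,548 = 0.923203.
P(both) = p₁ × p₂ = 0.982060 × 0.923203 = 0.906641.

0.90664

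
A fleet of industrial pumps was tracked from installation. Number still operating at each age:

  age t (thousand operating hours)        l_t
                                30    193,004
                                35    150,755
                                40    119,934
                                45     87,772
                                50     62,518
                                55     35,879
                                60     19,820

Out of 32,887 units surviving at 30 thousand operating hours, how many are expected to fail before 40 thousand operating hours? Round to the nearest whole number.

The relevant probability is 1 − 119,934/193,004 = 0.378593.
Expected number = 32,887 × 0.378593 = 12451.

12451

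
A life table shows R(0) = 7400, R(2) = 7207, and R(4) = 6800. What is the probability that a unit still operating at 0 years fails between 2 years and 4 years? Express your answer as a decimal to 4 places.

This is the probability of reaching 2 but not 4, conditional on being operational at 0: (R(2) − R(4)) / R(0).
= (7207 − 6800) / 7400 = 407 / 7400 = 0.055000.

0.0550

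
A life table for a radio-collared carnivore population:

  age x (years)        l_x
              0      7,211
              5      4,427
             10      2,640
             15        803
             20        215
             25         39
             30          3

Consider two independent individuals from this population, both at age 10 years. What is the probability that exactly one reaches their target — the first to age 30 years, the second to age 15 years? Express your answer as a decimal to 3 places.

0.305

p₁ = l_30/l_10 = 3/2,640 = 0.001136; p₂ = l_15/l_10 = 803/2,640 = 0.304167.
P(exactly one) = p₁(1−p₂) + (1−p₁)p₂ = 0.000790 + 0.303821 = 0.304612.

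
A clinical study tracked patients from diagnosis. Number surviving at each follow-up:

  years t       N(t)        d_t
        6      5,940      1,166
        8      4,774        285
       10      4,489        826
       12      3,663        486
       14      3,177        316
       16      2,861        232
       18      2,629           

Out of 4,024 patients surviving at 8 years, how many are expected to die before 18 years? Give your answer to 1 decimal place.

The relevant probability is 1 − 2,629/4,774 = 0.449309.
Expected number = 4,024 × 0.449309 = 1808.0.

1808.0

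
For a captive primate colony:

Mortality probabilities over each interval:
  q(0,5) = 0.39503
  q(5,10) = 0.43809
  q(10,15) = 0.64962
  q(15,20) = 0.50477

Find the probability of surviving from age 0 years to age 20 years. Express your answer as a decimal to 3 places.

The overall survival probability is (1 − 0.39503) × (1 − 0.43809) × (1 − 0.64962) × (1 − 0.50477).
= 0.60497 × 0.56191 × 0.35038 × 0.49523 = 0.058986.

0.059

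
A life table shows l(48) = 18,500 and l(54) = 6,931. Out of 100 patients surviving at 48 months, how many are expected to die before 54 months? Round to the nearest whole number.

The relevant probability is 1 − 6,931/18,500 = 0.625351.
Expected number = 100 × 0.625351 = 63.

63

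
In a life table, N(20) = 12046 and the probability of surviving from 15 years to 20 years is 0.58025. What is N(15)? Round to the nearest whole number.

20760

N(15) = N(20) / p = 12046 / 0.58025 = 20760.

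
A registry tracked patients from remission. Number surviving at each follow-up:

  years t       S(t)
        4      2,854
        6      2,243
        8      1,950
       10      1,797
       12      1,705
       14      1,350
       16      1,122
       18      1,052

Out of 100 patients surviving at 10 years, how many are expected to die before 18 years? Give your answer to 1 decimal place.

41.5

The relevant probability is 1 − 1,052/1,797 = 0.414580.
Expected number = 100 × 0.414580 = 41.5.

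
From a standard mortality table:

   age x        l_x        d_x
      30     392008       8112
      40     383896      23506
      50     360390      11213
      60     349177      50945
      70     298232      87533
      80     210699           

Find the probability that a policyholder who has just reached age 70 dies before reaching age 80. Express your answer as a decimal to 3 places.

0.294

P(die before 80 | alive at 70) = 1 − l_80/l_70 = 1 − 210699/298232 = (87533)/298232 = 0.293506.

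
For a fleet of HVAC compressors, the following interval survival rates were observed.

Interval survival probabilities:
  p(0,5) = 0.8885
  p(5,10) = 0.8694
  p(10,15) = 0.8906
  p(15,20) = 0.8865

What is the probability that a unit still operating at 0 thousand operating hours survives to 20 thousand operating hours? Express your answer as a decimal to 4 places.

0.6099

P(survive 0→20) = 0.8885 × 0.8694 × 0.8906 × 0.8865.
= 0.609872.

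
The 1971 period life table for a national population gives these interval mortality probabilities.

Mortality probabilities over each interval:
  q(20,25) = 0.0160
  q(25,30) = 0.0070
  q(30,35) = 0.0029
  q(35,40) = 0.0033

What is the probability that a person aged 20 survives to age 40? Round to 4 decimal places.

Survival from 20 to 40 is the product of surviving each interval: (1 − 0.0160) × (1 − 0.0070) × (1 − 0.0029) × (1 − 0.0033).
= 0.9840 × 0.9930 × 0.9971 × 0.9967 = 0.971063.

0.9711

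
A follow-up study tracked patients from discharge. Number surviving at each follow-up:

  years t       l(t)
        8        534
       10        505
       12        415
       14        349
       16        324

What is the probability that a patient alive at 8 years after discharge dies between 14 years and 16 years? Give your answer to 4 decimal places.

0.0468

This is the probability of reaching 14 but not 16, conditional on being alive at 8: (l(14) − l(16)) / l(8).
= (349 − 324) / 534 = 25 / 534 = 0.046816.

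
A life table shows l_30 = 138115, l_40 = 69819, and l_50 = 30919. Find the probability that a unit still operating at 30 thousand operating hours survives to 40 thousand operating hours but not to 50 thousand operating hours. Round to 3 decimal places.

This is the probability of reaching 40 but not 50, conditional on being operational at 30: (l_40 − l_50) / l_30.
= (69819 − 30919) / 138115 = 38900 / 138115 = 0.281649.

0.282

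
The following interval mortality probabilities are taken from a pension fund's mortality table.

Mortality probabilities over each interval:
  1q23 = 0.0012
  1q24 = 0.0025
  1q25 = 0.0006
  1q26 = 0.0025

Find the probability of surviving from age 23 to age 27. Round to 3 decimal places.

Survival from 23 to 27 is the product of surviving each interval: (1 − 0.0012) × (1 − 0.0025) × (1 − 0.0006) × (1 − 0.0025).
= 0.9988 × 0.9975 × 0.9994 × 0.9975 = 0.993216.

0.993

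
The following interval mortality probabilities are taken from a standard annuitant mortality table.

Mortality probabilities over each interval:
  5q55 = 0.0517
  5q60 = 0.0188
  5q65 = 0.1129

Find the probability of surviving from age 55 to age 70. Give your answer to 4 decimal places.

The overall survival probability is (1 − 0.0517) × (1 − 0.0188) × (1 − 0.1129).
= 0.9483 × 0.9812 × 0.8871 = 0.825422.

0.8254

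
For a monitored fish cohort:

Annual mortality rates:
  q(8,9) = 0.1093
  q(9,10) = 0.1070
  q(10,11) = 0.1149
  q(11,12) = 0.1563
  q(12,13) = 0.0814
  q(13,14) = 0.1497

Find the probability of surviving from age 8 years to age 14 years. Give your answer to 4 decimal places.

0.4639

Chaining the interval survival probabilities: (1 − 0.1093) × (1 − 0.1070) × (1 − 0.1149) × (1 − 0.1563) × (1 − 0.0814) × (1 − 0.1497).
= 0.8907 × 0.8930 × 0.8851 × 0.8437 × 0.9186 × 0.8503 = 0.463940.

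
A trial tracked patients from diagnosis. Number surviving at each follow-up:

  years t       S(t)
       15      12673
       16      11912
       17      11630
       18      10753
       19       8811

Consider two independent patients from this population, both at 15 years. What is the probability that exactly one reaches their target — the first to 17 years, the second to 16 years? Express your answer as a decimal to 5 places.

0.13247

p₁ = S(17)/S(15) = 11630/12673 = 0.917699; p₂ = S(16)/S(15) = 11912/12673 = 0.939951.
P(exactly one) = p₁(1−p₂) + (1−p₁)p₂ = 0.055107 + 0.077359 = 0.132466.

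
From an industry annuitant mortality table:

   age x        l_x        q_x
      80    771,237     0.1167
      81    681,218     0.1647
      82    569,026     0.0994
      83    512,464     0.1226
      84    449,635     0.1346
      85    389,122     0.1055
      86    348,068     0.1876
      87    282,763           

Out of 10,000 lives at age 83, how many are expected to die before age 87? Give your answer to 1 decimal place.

The relevant probability is 1 − 282,763/512,464 = 0.448229.
Expected number = 10,000 × 0.448229 = 4482.3.

4482.3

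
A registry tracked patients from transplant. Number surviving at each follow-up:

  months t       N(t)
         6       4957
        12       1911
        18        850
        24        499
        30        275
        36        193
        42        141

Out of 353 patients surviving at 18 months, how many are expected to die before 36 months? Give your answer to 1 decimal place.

The relevant probability is 1 − 193/850 = 0.772941.
Expected number = 353 × 0.772941 = 272.8.

272.8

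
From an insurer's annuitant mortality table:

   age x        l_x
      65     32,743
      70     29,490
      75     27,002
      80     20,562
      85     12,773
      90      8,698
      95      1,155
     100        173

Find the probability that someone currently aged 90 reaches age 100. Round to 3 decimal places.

0.020

We want 10p90 = l_100/l_90.
The conditional survival probability is l_100/l_90 = 173/8,698 = 0.019890.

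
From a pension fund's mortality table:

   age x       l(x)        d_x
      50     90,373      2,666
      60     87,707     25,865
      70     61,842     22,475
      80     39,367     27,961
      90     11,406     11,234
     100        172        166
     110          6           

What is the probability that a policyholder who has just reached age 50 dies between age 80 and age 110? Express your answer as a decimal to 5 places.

This is the probability of reaching 80 but not 110, conditional on being alive at 50: (l(80) − l(110)) / l(50).
= (39,367 − 6) / 90,373 = 39,361 / 90,373 = 0.435539.

0.43554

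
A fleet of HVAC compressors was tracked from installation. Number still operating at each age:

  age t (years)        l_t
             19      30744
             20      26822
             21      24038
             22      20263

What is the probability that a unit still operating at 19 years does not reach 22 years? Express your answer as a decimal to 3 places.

P(fail before 22 | operational at 19) = 1 − l_22/l_19 = 1 − 20263/30744 = (10481)/30744 = 0.340912.

0.341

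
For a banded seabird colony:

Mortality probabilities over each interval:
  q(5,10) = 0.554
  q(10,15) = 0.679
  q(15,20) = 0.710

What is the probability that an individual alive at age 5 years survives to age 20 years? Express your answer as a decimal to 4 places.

0.0415

P(survive 5→20) = (1 − 0.554) × (1 − 0.679) × (1 − 0.710).
= 0.446 × 0.321 × 0.290 = 0.041518.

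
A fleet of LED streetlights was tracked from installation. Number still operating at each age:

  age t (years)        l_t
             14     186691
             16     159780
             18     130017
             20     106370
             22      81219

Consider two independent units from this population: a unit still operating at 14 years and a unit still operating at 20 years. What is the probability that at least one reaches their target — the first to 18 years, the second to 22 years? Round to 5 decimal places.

0.92822

p₁ = l_18/l_14 = 130017/186691 = 0.696429; p₂ = l_22/l_20 = 81219/106370 = 0.763552.
P(at least one) = 1 − (1−p₁)(1−p₂) = 1 − 0.303571 × 0.236448 = 0.928221.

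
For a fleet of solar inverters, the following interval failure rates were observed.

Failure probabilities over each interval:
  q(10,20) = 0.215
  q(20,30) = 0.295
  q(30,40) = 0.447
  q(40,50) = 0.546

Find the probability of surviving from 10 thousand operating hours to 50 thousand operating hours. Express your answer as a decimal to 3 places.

0.139

P(survive 10→50) = (1 − 0.215) × (1 − 0.295) × (1 − 0.447) × (1 − 0.546).
= 0.785 × 0.705 × 0.553 × 0.454 = 0.138944.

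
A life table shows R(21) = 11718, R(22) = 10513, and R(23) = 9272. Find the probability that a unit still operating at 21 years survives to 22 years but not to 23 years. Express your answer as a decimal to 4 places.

This is the probability of reaching 22 but not 23, conditional on being operational at 21: (R(22) − R(23)) / R(21).
= (10513 − 9272) / 11718 = 1241 / 11718 = 0.105905.

0.1059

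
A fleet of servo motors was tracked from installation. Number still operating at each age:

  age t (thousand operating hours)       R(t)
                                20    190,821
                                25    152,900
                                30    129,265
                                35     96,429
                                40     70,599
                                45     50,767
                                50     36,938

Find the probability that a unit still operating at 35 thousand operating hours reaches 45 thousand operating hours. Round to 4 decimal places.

The conditional survival probability is R(45)/R(35) = 50,767/96,429 = 0.526470.

0.5265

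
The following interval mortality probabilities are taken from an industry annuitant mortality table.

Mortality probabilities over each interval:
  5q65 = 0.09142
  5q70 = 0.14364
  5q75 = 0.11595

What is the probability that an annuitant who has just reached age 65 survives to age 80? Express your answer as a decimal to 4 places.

0.6879

The overall survival probability is (1 − 0.09142) × (1 − 0.14364) × (1 − 0.11595).
= 0.90858 × 0.85636 × 0.88405 = 0.687854.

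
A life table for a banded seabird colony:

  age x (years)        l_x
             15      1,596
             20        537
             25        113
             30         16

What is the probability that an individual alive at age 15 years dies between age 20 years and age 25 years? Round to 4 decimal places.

This is the probability of reaching 20 but not 25, conditional on being alive at 15: (l_20 − l_25) / l_15.
= (537 − 113) / 1,596 = 424 / 1,596 = 0.265664.

0.2657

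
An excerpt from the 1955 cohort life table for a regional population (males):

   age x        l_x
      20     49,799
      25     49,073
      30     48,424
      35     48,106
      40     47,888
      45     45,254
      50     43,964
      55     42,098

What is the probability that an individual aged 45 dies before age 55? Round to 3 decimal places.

0.070

P(die before 55 | alive at 45) = 1 − l_55/l_45 = 1 − 42,098/45,254 = (3,156)/45,254 = 0.069740.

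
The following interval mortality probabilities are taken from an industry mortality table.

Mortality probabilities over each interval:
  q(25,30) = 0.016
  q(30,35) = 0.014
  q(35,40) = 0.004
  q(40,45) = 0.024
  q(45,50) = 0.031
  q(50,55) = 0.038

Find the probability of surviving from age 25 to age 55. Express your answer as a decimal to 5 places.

P(survive 25→55) = (1 − 0.016) × (1 − 0.014) × (1 − 0.004) × (1 − 0.024) × (1 − 0.031) × (1 − 0.038).
= 0.984 × 0.986 × 0.996 × 0.976 × 0.969 × 0.962 = 0.879184.

0.87918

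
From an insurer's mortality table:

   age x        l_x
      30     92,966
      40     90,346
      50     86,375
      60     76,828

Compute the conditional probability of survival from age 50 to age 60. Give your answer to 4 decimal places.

The conditional survival probability is l_60/l_50 = 76,828/86,375 = 0.889470.

0.8895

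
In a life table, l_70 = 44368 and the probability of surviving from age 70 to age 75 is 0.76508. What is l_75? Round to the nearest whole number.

33945

l_75 = l_70 × p = 44368 × 0.76508 = 33945.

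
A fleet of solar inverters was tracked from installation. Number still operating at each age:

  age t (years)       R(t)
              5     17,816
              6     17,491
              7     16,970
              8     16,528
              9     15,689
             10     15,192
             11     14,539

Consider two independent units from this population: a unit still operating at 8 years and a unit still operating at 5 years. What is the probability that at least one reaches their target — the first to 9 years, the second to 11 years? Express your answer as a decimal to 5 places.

p₁ = R(9)/R(8) = 15,689/16,528 = 0.949238; p₂ = R(11)/R(5) = 14,539/17,816 = 0.816064.
P(at least one) = 1 − (1−p₁)(1−p₂) = 1 − 0.050762 × 0.183936 = 0.990663.

0.99066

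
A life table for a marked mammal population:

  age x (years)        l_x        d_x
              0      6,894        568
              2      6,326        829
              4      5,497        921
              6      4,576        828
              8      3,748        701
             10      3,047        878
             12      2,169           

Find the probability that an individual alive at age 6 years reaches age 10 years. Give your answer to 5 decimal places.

0.66587

The conditional survival probability is l_10/l_6 = 3,047/4,576 = 0.665865.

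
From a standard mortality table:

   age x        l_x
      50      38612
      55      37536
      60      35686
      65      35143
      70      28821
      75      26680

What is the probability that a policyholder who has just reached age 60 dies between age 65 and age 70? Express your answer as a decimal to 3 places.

0.177

This is the probability of reaching 65 but not 70, conditional on being alive at 60: (l_65 − l_70) / l_60.
= (35143 − 28821) / 35686 = 6322 / 35686 = 0.177156.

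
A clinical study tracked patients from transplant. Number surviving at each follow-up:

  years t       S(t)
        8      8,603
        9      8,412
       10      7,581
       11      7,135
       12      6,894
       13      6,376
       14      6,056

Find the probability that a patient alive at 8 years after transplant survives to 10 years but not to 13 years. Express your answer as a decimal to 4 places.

This is the probability of reaching 10 but not 13, conditional on being alive at 8: (S(10) − S(13)) / S(8).
= (7,581 − 6,376) / 8,603 = 1,205 / 8,603 = 0.140067.

0.1401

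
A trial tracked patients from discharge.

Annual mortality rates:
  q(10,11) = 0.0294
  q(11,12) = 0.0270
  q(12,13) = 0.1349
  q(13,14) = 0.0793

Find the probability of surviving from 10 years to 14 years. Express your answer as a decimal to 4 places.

The overall survival probability is (1 − 0.0294) × (1 − 0.0270) × (1 − 0.1349) × (1 − 0.0793).
= 0.9706 × 0.9730 × 0.8651 × 0.9207 = 0.752207.

0.7522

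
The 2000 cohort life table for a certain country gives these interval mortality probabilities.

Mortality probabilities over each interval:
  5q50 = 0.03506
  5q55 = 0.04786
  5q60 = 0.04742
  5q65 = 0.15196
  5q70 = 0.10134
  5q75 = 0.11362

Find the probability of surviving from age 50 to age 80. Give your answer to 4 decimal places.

0.5912

30p50 = (1 − 0.03506) × (1 − 0.04786) × (1 − 0.04742) × (1 − 0.15196) × (1 − 0.10134) × (1 − 0.11362).
= 0.96494 × 0.95214 × 0.95258 × 0.84804 × 0.89866 × 0.88638 = 0.591200.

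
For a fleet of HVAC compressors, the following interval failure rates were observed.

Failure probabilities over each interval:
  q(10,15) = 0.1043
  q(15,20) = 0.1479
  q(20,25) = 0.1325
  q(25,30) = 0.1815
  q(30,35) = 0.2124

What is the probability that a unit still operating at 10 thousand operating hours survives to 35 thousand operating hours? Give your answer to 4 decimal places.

Survival from 10 to 35 is the product of surviving each interval: (1 − 0.1043) × (1 − 0.1479) × (1 − 0.1325) × (1 − 0.1815) × (1 − 0.2124).
= 0.8957 × 0.8521 × 0.8675 × 0.8185 × 0.7876 = 0.426822.

0.4268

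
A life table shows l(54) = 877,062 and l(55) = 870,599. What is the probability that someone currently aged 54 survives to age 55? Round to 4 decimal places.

The conditional survival probability is l(55)/l(54) = 870,599/877,062 = 0.992631.

0.9926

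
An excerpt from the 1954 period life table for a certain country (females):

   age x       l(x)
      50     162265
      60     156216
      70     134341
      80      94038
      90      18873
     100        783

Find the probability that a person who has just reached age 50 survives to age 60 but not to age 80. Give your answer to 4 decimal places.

This is the probability of reaching 60 but not 80, conditional on being alive at 50: (l(60) − l(80)) / l(50).
= (156216 − 94038) / 162265 = 62178 / 162265 = 0.383188.

0.3832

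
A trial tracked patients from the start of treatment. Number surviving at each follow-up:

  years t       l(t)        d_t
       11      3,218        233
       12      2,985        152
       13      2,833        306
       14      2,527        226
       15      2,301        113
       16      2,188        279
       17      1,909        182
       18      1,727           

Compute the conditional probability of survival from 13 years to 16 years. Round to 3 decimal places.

0.772

The conditional survival probability is l(16)/l(13) = 2,188/2,833 = 0.772326.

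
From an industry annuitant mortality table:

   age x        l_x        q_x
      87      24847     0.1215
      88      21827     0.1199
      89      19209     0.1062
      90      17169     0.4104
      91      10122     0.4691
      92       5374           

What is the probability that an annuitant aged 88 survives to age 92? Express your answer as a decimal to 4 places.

0.2462

We want 4p88 = l_92/l_88.
The conditional survival probability is l_92/l_88 = 5374/21827 = 0.246209.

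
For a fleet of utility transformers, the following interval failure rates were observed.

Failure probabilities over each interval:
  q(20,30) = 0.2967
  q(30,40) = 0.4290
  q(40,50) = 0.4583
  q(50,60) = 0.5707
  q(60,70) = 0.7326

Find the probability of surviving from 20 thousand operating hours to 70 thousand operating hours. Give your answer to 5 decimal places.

Survival from 20 to 70 is the product of surviving each interval: (1 − 0.2967) × (1 − 0.4290) × (1 − 0.4583) × (1 − 0.5707) × (1 − 0.7326).
= 0.7033 × 0.5710 × 0.5417 × 0.4293 × 0.2674 = 0.024972.

0.02497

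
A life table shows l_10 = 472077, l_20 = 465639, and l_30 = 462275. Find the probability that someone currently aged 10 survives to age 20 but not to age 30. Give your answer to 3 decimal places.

0.007

We want 10|10q10 = (l_20 − l_30)/l_10.
This is the probability of reaching 20 but not 30, conditional on being alive at 10: (l_20 − l_30) / l_10.
= (465639 − 462275) / 472077 = 3364 / 472077 = 0.007126.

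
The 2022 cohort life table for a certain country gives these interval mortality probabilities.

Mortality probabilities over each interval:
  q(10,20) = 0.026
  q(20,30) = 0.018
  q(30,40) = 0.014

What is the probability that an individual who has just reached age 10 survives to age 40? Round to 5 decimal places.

Chaining the interval survival probabilities: (1 − 0.026) × (1 − 0.018) × (1 − 0.014).
= 0.974 × 0.982 × 0.986 = 0.943077.

0.94308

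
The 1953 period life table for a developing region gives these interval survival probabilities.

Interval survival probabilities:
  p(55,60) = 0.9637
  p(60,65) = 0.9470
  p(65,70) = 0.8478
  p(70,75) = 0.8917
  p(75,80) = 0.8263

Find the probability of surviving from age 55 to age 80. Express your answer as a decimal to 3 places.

Chaining the interval survival probabilities: 0.9637 × 0.9470 × 0.8478 × 0.8917 × 0.8263.
= 0.570088.

0.570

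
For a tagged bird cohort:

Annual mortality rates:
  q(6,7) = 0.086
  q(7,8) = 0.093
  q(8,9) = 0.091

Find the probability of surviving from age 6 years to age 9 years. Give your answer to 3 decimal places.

Chaining the interval survival probabilities: (1 − 0.086) × (1 − 0.093) × (1 − 0.091).
= 0.914 × 0.907 × 0.909 = 0.753559.

0.754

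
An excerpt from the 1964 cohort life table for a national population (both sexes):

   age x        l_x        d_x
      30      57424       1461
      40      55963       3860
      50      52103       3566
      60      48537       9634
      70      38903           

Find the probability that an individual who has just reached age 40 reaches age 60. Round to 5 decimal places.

0.86731

We want 20p40 = l_60/l_40.
The conditional survival probability is l_60/l_40 = 48537/55963 = 0.867305.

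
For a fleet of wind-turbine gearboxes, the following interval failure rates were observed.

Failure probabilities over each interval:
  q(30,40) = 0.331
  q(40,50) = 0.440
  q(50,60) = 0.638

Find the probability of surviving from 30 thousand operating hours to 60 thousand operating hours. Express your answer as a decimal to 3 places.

The overall survival probability is (1 − 0.331) × (1 − 0.440) × (1 − 0.638).
= 0.669 × 0.560 × 0.362 = 0.135620.

0.136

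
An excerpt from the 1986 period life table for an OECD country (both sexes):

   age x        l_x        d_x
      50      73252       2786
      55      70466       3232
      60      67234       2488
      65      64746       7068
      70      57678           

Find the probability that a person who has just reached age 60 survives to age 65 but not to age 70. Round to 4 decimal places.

0.1051

We want 5|5q60 = (l_65 − l_70)/l_60.
This is the probability of reaching 65 but not 70, conditional on being alive at 60: (l_65 − l_70) / l_60.
= (64746 − 57678) / 67234 = 7068 / 67234 = 0.105125.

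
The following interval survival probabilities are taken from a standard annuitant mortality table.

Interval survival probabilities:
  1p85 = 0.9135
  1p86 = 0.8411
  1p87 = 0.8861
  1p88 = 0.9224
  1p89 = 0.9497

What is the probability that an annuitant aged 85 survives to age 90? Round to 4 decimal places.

Chaining the interval survival probabilities: 0.9135 × 0.8411 × 0.8861 × 0.9224 × 0.9497.
= 0.596410.

0.5964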